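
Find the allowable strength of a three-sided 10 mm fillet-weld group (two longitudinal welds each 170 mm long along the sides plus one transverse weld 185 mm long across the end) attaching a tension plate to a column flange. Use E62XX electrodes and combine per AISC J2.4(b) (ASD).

E62XX → F_EXX = 620 MPa.
t_e = 0.707 × 10 = 7.07 mm.
R_nwl = 0.6 × 620 × 7.07 × 340 × 10⁻³ = 894.2 kN (longitudinal, 2 welds).
R_nwt = 0.6 × 620 × 7.07 × 185 × 10⁻³ = 486.6 kN (transverse, base value).
(i) R_nwl + R_nwt = 1381 kN; (ii) 0.85 R_nwl + 1.5 R_nwt = 1490 kN.
R_n = max = 1490 kN [governs: (ii)]; R_n/Ω = 745 kN.

R_n/Ω ≈ 745 kN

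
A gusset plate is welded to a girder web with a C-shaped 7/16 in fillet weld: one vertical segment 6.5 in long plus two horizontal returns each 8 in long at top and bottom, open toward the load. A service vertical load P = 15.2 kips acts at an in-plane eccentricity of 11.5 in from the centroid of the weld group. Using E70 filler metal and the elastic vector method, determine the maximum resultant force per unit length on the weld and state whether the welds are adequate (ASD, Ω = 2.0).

f_max ≈ 3.62 kip/in; adequate

E70XX → F_EXX = 70 ksi.
Total weld length L_w = 22.5 in. Treat welds as unit-width lines.
Centroid: x̄ = 2×8×4 / 22.5 = 2.844 in from the vertical weld.
Polar moment about centroid: J = I_x + I_y = [6.5³/12 + 2×8×3.25²] + [6.5×2.844² + 2(8³/12 + 8×1.156²)] = 351.2 in³.
Direct shear f_v = P/L_w = 15.2 / 22.5 = 0.6756 kip/in (vertical).
Torsion M = P·e = 15.2 × 11.5 = 174.8 kip·in.
Critical point at (x, y) = (5.156, 3.25) from centroid. f_tx = M·y/J = 1.618 kip/in; f_ty = M·x/J = 2.566 kip/in.
Resultant f_max = √[f_tx² + (f_v + f_ty)²] = √[1.618² + (0.6756 + 2.566)²] = 3.623 kip/in.
Capacity per unit length: r_n/Ω = (1/2.0) × 0.6 × 70 × (0.707 × 0.4375) = 6.496 kip/in.
3.623 ≤ 6.496 → adequate.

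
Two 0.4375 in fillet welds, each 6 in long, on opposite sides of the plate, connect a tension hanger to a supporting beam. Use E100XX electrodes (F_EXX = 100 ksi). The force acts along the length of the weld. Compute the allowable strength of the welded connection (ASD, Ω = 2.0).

R_n/Ω ≈ 111 kip

Effective throat t_e = 0.707 × 0.4375 = 0.3093 in.
Total length L = 12 in; A_we = 0.3093 × 12 = 3.712 in².
F_nw = 0.6 F_EXX = 0.6 × 100 = 60 ksi.
R_n = 60 × 3.712 = 222.7 kip; R_n/Ω = 222.7/2.0 = 111.4 kip.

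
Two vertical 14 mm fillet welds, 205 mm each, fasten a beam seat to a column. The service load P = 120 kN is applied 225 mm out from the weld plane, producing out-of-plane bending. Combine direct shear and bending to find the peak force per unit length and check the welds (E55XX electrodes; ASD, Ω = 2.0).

E55XX → F_EXX = 550 MPa.
L_w = 2 × 205 = 410 mm; section modulus (unit throat) S = 2 × L²/6 = 14010 mm².
Direct shear f_v = P/L_w = 120×10³/410 = 292.7 N/mm.
Moment M = P × e = 120×10³ × 225 = 27000000 N·mm; bending f_b = M/S = 1927 N/mm.
f_max = √(f_v² + f_b²) = √(292.7² + 1927²) = 1950 N/mm.
r_n/Ω = (1/2.0) × 0.6 × 550 × (0.707 × 14) = 1633 N/mm → NOT adequate.

f_max ≈ 1950 N/mm; NOT adequate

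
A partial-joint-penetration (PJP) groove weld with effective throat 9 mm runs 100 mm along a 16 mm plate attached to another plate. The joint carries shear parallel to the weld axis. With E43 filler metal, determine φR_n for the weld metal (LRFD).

E43XX → F_EXX = 430 MPa.
Effective throat (given) t_e = 9 mm.
A_we = 9 × 100 = 900 mm².
F_nw = 0.6 F_EXX = 258 MPa.
φR_n = 0.75 × 258 × 900 × 10⁻³ = 174.2 kN.

φR_n ≈ 174 kN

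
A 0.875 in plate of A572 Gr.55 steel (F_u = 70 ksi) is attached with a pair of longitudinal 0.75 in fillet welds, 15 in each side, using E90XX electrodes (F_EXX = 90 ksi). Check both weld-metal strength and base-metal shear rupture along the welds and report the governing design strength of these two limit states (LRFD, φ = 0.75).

φR_n ≈ 644 kip (weld metal governs)

t_e = 0.707 × 0.75 = 0.5302 in; L = 30 in.
Weld metal: φR_n = 0.75 × 0.6 × 90 × 0.5302 × 30 = 644.3 kip.
Base metal (shear rupture): φR_n = 0.75 × 0.6 × 70 × 0.875 × 30 = 826.9 kip.
Governing: weld metal.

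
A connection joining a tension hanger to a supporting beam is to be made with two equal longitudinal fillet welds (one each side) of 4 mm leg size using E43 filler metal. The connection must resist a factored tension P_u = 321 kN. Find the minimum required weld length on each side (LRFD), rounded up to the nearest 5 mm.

E43XX → F_EXX = 430 MPa.
Throat t_e = 0.707 × 4 = 2.828 mm.
φr_n = 0.75 × 0.6 × 430 × 2.828 × 10⁻³ = 0.5472 kN/mm.
L_req = P_u / φr_n = 321 / 0.5472 = 586.6 mm total.
Per side: 586.6 / 2 = 293.3 mm.
Round up → use L = 295 mm on each side.

L = 295 mm on each side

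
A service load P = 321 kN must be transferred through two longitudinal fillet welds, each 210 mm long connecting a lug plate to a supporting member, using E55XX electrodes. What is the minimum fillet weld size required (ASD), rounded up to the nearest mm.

E55XX → F_EXX = 550 MPa.
Total weld length L = 420 mm.
Required throat t_e = P × Ω / (0.6 F_EXX × L) = 321 × 2.0 / (0.6 × 550 × 420 × 10⁻³) = 4.632 mm.
Required leg w = t_e / 0.707 = 6.552 mm → use 7 mm.

w = 7 mm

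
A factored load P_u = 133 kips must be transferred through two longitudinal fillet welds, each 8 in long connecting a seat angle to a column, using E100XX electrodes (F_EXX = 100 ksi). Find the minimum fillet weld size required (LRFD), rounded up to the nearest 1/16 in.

Total weld length L = 16 in.
Required throat t_e = P_u / (φ × 0.6 F_EXX × L) = 133 / (0.75 × 0.6 × 100 × 16) = 0.1847 in.
Required leg w = t_e / 0.707 = 0.2613 in → use 5/16 in.

w = 5/16 in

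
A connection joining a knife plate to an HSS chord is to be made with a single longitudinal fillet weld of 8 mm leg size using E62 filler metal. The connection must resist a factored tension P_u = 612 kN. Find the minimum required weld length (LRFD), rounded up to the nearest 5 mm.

E62XX → F_EXX = 620 MPa.
Throat t_e = 0.707 × 8 = 5.656 mm.
φr_n = 0.75 × 0.6 × 620 × 5.656 × 10⁻³ = 1.578 kN/mm.
L_req = P_u / φr_n = 612 / 1.578 = 387.8 mm total.
Round up → use L = 390 mm.

L = 390 mm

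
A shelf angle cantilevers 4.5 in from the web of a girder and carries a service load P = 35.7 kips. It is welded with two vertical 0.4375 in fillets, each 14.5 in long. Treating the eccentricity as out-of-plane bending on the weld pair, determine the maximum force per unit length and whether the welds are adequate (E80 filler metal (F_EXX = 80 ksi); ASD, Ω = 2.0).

f_max ≈ 2.6 kip/in; adequate

L_w = 2 × 14.5 = 29 in; section modulus (unit throat) S = 2 × L²/6 = 70.08 in².
Direct shear f_v = P/L_w = 35.7/29 = 1.231 kip/in.
Moment M = P × e = 35.7 × 4.5 = 160.65 kip·in; bending f_b = M/S = 2.292 kip/in.
f_max = √(f_v² + f_b²) = √(1.231² + 2.292²) = 2.602 kip/in.
r_n/Ω = (1/2.0) × 0.6 × 80 × (0.707 × 0.4375) = 7.423 kip/in → adequate.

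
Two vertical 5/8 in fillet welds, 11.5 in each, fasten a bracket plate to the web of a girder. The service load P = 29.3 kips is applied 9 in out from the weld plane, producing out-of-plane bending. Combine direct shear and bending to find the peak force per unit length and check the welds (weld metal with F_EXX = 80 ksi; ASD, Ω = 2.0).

L_w = 2 × 11.5 = 23 in; section modulus (unit throat) S = 2 × L²/6 = 44.08 in².
Direct shear f_v = P/L_w = 29.3/23 = 1.274 kip/in.
Moment M = P × e = 29.3 × 9 = 263.7 kip·in; bending f_b = M/S = 5.982 kip/in.
f_max = √(f_v² + f_b²) = √(1.274² + 5.982²) = 6.116 kip/in.
r_n/Ω = (1/2.0) × 0.6 × 80 × (0.707 × 0.625) = 10.6 kip/in → adequate.

f_max ≈ 6.12 kip/in; adequate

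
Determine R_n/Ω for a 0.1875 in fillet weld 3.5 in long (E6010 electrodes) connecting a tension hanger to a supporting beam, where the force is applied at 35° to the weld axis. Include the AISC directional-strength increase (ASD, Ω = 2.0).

E60XX → F_EXX = 60 ksi.
t_e = 0.707 × 0.1875 = 0.1326 in; A_we = 0.1326 × 3.5 = 0.464 in².
Directional factor: 1.0 + 0.5 sin^1.5(35°) = 1.217.
F_nw = 0.6 × 60 × 1.217 = 43.82 ksi.
R_n/Ω = (43.82 × 0.464) / 2.0 = 10.17 kips.

R_n/Ω ≈ 10.2 kips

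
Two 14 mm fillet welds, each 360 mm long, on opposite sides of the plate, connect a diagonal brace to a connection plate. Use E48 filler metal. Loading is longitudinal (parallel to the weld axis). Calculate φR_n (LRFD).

φR_n ≈ 1540 kN

E48XX → F_EXX = 480 MPa.
Effective throat t_e = 0.707 × 14 = 9.898 mm.
Total length L = 720 mm; A_we = 9.898 × 720 = 7127 mm².
F_nw = 0.6 F_EXX = 0.6 × 480 = 288 MPa.
φR_n = 0.75 × 288 × 7127 × 10⁻³ = 1539 kN.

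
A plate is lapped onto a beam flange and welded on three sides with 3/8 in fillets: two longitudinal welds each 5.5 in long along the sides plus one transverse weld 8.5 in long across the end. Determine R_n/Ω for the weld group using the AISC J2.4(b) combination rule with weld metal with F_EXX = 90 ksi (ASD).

R_n/Ω ≈ 158 kips

t_e = 0.707 × 0.375 = 0.2651 in.
R_nwl = 0.6 × 90 × 0.2651 × 11 = 157.5 kips (longitudinal, 2 welds).
R_nwt = 0.6 × 90 × 0.2651 × 8.5 = 121.7 kips (transverse, base value).
(i) R_nwl + R_nwt = 279.2 kips; (ii) 0.85 R_nwl + 1.5 R_nwt = 316.4 kips.
R_n = max = 316.4 kips [governs: (ii)]; R_n/Ω = 158.2 kips.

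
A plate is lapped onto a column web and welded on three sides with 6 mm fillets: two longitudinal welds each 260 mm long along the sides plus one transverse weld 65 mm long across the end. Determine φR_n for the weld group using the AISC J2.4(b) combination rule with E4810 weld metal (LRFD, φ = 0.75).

E48XX → F_EXX = 480 MPa.
t_e = 0.707 × 6 = 4.242 mm.
R_nwl = 0.6 × 480 × 4.242 × 520 × 10⁻³ = 635.3 kN (longitudinal, 2 welds).
R_nwt = 0.6 × 480 × 4.242 × 65 × 10⁻³ = 79.41 kN (transverse, base value).
(i) R_nwl + R_nwt = 714.7 kN; (ii) 0.85 R_nwl + 1.5 R_nwt = 659.1 kN.
R_n = max = 714.7 kN [governs: (i)]; φR_n = 536 kN.

φR_n ≈ 536 kN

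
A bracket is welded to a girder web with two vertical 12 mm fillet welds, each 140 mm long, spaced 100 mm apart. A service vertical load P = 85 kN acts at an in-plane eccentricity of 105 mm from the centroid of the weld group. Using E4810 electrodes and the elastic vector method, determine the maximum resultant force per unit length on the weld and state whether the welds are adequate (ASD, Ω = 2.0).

E48XX → F_EXX = 480 MPa.
Total weld length L_w = 280 mm. Treat welds as unit-width lines.
Polar moment about centroid: J = 2[d³/12 + d(b/2)²] = 2[140³/12 + 140×50²] = 1157000 mm³.
Direct shear f_v = P/L_w = 85×10³ / 280 = 303.6 N/mm (vertical).
Torsion M = P·e = 85×10³ × 105 = 8925000 N·mm.
Critical point at (x, y) = (50, 70) from centroid. f_tx = M·y/J = 539.8 N/mm; f_ty = M·x/J = 385.6 N/mm.
Resultant f_max = √[f_tx² + (f_v + f_ty)²] = √[539.8² + (303.6 + 385.6)²] = 875.4 N/mm.
Capacity per unit length: r_n/Ω = (1/2.0) × 0.6 × 480 × (0.707 × 12) = 1222 N/mm.
875.4 ≤ 1222 → adequate.

f_max ≈ 875 N/mm; adequate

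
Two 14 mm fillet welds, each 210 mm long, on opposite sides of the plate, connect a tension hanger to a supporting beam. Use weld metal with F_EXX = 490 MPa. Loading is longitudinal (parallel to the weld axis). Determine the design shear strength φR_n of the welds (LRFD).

φR_n ≈ 917 kN

Effective throat t_e = 0.707 × 14 = 9.898 mm.
Total length L = 420 mm; A_we = 9.898 × 420 = 4157 mm².
F_nw = 0.6 F_EXX = 0.6 × 490 = 294 MPa.
φR_n = 0.75 × 294 × 4157 × 10⁻³ = 916.7 kN.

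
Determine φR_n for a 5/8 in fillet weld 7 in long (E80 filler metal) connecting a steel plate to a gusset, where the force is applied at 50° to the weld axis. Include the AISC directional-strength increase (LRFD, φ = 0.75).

φR_n ≈ 149 kips

E80XX → F_EXX = 80 ksi.
t_e = 0.707 × 0.625 = 0.4419 in; A_we = 0.4419 × 7 = 3.093 in².
Directional factor: 1.0 + 0.5 sin^1.5(50°) = 1.335.
F_nw = 0.6 × 80 × 1.335 = 64.09 ksi.
φR_n = 0.75 × 64.09 × 3.093 = 148.7 kips.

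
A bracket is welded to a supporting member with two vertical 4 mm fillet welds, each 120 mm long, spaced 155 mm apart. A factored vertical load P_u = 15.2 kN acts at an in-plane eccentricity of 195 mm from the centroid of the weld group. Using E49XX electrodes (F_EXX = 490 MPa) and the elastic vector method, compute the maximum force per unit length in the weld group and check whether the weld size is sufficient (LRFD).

f_max ≈ 221 N/mm; adequate

Total weld length L_w = 240 mm. Treat welds as unit-width lines.
Polar moment about centroid: J = 2[d³/12 + d(b/2)²] = 2[120³/12 + 120×77.5²] = 1730000 mm³.
Direct shear f_v = P/L_w = 15.2×10³ / 240 = 63.33 N/mm (vertical).
Torsion M = P·e = 15.2×10³ × 195 = 2964000 N·mm.
Critical point at (x, y) = (77.5, 60) from centroid. f_tx = M·y/J = 102.8 N/mm; f_ty = M·x/J = 132.8 N/mm.
Resultant f_max = √[f_tx² + (f_v + f_ty)²] = √[102.8² + (63.33 + 132.8)²] = 221.5 N/mm.
Capacity per unit length: φr_n = 0.75 × 0.6 × 490 × (0.707 × 4) = 623.6 N/mm.
221.5 ≤ 623.6 → adequate.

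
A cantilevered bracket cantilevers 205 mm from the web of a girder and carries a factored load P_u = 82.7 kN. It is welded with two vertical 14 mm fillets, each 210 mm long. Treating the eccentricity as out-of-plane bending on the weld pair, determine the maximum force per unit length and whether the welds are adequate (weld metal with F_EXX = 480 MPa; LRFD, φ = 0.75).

f_max ≈ 1170 N/mm; adequate

L_w = 2 × 210 = 420 mm; section modulus (unit throat) S = 2 × L²/6 = 14700 mm².
Direct shear f_v = P/L_w = 82.7×10³/420 = 196.9 N/mm.
Moment M = P × e = 82.7×10³ × 205 = 16954000 N·mm; bending f_b = M/S = 1153 N/mm.
f_max = √(f_v² + f_b²) = √(196.9² + 1153²) = 1170 N/mm.
φr_n = 0.75 × 0.6 × 480 × (0.707 × 14) = 2138 N/mm → adequate.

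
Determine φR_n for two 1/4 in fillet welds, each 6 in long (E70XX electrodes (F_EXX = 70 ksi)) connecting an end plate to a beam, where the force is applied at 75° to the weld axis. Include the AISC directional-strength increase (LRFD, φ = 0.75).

t_e = 0.707 × 0.25 = 0.1767 in; A_we = 0.1767 × 12 = 2.121 in².
Directional factor: 1.0 + 0.5 sin^1.5(75°) = 1.475.
F_nw = 0.6 × 70 × 1.475 = 61.94 ksi.
φR_n = 0.75 × 61.94 × 2.121 = 98.52 kip.

φR_n ≈ 98.5 kip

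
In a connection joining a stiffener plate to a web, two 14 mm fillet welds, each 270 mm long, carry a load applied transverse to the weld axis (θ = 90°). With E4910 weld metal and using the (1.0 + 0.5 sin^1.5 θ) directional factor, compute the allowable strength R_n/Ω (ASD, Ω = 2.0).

E49XX → F_EXX = 490 MPa.
t_e = 0.707 × 14 = 9.898 mm; A_we = 9.898 × 540 = 5345 mm².
Directional factor: 1.0 + 0.5 sin^1.5(90°) = 1.5.
F_nw = 0.6 × 490 × 1.5 = 441 MPa.
R_n/Ω = (441 × 5345) / 2.0 × 10⁻³ = 1179 kN.

R_n/Ω ≈ 1180 kN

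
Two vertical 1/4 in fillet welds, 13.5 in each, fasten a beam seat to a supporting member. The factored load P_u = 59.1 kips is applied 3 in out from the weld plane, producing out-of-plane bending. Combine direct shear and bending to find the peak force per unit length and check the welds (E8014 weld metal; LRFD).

E80XX → F_EXX = 80 ksi.
L_w = 2 × 13.5 = 27 in; section modulus (unit throat) S = 2 × L²/6 = 60.75 in².
Direct shear f_v = P/L_w = 59.1/27 = 2.189 kip/in.
Moment M = P × e = 59.1 × 3 = 177.3 kip·in; bending f_b = M/S = 2.919 kip/in.
f_max = √(f_v² + f_b²) = √(2.189² + 2.919²) = 3.648 kip/in.
φr_n = 0.75 × 0.6 × 80 × (0.707 × 0.25) = 6.363 kip/in → adequate.

f_max ≈ 3.65 kip/in; adequate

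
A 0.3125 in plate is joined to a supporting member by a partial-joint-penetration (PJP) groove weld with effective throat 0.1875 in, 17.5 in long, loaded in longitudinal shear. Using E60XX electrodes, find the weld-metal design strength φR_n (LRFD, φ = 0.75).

φR_n ≈ 88.6 kip

E60XX → F_EXX = 60 ksi.
Effective throat (given) t_e = 0.1875 in.
A_we = 0.1875 × 17.5 = 3.281 in².
F_nw = 0.6 F_EXX = 36 ksi.
φR_n = 0.75 × 36 × 3.281 = 88.59 kip.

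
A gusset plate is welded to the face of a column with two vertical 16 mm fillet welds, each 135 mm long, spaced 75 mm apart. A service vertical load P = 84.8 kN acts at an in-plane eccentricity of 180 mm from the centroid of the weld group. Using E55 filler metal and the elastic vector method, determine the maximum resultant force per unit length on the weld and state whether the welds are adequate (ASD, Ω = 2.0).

f_max ≈ 1670 N/mm; adequate

E55XX → F_EXX = 550 MPa.
Total weld length L_w = 270 mm. Treat welds as unit-width lines.
Polar moment about centroid: J = 2[d³/12 + d(b/2)²] = 2[135³/12 + 135×37.5²] = 789800 mm³.
Direct shear f_v = P/L_w = 84.8×10³ / 270 = 314.1 N/mm (vertical).
Torsion M = P·e = 84.8×10³ × 180 = 15264000 N·mm.
Critical point at (x, y) = (37.5, 67.5) from centroid. f_tx = M·y/J = 1305 N/mm; f_ty = M·x/J = 724.8 N/mm.
Resultant f_max = √[f_tx² + (f_v + f_ty)²] = √[1305² + (314.1 + 724.8)²] = 1668 N/mm.
Capacity per unit length: r_n/Ω = (1/2.0) × 0.6 × 550 × (0.707 × 16) = 1866 N/mm.
1668 ≤ 1866 → adequate.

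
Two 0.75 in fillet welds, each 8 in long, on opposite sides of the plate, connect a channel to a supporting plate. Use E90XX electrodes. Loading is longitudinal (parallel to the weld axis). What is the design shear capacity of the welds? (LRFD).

E90XX → F_EXX = 90 ksi.
Effective throat t_e = 0.707 × 0.75 = 0.5302 in.
Total length L = 16 in; A_we = 0.5302 × 16 = 8.484 in².
F_nw = 0.6 F_EXX = 0.6 × 90 = 54 ksi.
φR_n = 0.75 × 54 × 8.484 = 343.6 kip.

φR_n ≈ 344 kip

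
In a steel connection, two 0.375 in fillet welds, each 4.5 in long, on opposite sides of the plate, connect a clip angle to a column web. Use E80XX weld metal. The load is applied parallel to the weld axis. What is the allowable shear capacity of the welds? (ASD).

R_n/Ω ≈ 57.3 kips

E80XX → F_EXX = 80 ksi.
Effective throat t_e = 0.707 × 0.375 = 0.2651 in.
Total length L = 9 in; A_we = 0.2651 × 9 = 2.386 in².
F_nw = 0.6 F_EXX = 0.6 × 80 = 48 ksi.
R_n = 48 × 2.386 = 114.5 kips; R_n/Ω = 114.5/2.0 = 57.27 kips.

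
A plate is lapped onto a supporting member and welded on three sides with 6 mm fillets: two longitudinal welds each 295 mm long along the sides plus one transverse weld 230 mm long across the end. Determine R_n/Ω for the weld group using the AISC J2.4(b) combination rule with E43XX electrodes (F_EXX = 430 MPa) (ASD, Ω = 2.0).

R_n/Ω ≈ 463 kN

t_e = 0.707 × 6 = 4.242 mm.
R_nwl = 0.6 × 430 × 4.242 × 590 × 10⁻³ = 645.7 kN (longitudinal, 2 welds).
R_nwt = 0.6 × 430 × 4.242 × 230 × 10⁻³ = 251.7 kN (transverse, base value).
(i) R_nwl + R_nwt = 897.4 kN; (ii) 0.85 R_nwl + 1.5 R_nwt = 926.4 kN.
R_n = max = 926.4 kN [governs: (ii)]; R_n/Ω = 463.2 kN.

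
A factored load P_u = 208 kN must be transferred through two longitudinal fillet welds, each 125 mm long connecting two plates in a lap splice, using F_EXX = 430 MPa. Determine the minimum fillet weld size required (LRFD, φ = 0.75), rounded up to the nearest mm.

Total weld length L = 250 mm.
Required throat t_e = P_u / (φ × 0.6 F_EXX × L) = 208 / (0.75 × 0.6 × 430 × 250 × 10⁻³) = 4.3 mm.
Required leg w = t_e / 0.707 = 6.082 mm → use 7 mm.

w = 7 mm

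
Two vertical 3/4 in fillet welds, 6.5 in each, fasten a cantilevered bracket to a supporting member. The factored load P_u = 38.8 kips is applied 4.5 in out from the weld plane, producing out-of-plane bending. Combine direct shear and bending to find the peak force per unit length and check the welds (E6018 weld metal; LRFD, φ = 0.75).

f_max ≈ 12.8 kip/in; adequate

E60XX → F_EXX = 60 ksi.
L_w = 2 × 6.5 = 13 in; section modulus (unit throat) S = 2 × L²/6 = 14.08 in².
Direct shear f_v = P/L_w = 38.8/13 = 2.985 kip/in.
Moment M = P × e = 38.8 × 4.5 = 174.6 kip·in; bending f_b = M/S = 12.4 kip/in.
f_max = √(f_v² + f_b²) = √(2.985² + 12.4²) = 12.75 kip/in.
φr_n = 0.75 × 0.6 × 60 × (0.707 × 0.75) = 14.32 kip/in → adequate.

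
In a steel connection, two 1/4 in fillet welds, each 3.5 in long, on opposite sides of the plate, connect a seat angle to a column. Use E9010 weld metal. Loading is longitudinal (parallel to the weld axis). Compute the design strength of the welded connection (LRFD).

φR_n ≈ 50.1 kip

E90XX → F_EXX = 90 ksi.
Effective throat t_e = 0.707 × 0.25 = 0.1767 in.
Total length L = 7 in; A_we = 0.1767 × 7 = 1.237 in².
F_nw = 0.6 F_EXX = 0.6 × 90 = 54 ksi.
φR_n = 0.75 × 54 × 1.237 = 50.11 kip.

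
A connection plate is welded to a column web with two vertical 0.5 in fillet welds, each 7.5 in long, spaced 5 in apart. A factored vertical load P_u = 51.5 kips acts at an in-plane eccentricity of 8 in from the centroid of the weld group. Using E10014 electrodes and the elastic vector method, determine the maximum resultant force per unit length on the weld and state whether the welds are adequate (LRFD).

f_max ≈ 13.5 kip/in; adequate

E100XX → F_EXX = 100 ksi.
Total weld length L_w = 15 in. Treat welds as unit-width lines.
Polar moment about centroid: J = 2[d³/12 + d(b/2)²] = 2[7.5³/12 + 7.5×2.5²] = 164.1 in³.
Direct shear f_v = P/L_w = 51.5 / 15 = 3.433 kip/in (vertical).
Torsion M = P·e = 51.5 × 8 = 412 kip·in.
Critical point at (x, y) = (2.5, 3.75) from centroid. f_tx = M·y/J = 9.417 kip/in; f_ty = M·x/J = 6.278 kip/in.
Resultant f_max = √[f_tx² + (f_v + f_ty)²] = √[9.417² + (3.433 + 6.278)²] = 13.53 kip/in.
Capacity per unit length: φr_n = 0.75 × 0.6 × 100 × (0.707 × 0.5) = 15.91 kip/in.
13.53 ≤ 15.91 → adequate.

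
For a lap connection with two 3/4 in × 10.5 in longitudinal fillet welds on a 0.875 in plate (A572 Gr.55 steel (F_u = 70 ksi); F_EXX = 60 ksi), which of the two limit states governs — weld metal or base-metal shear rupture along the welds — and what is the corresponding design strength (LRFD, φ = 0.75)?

t_e = 0.707 × 0.75 = 0.5302 in; L = 21 in.
Weld metal: φR_n = 0.75 × 0.6 × 60 × 0.5302 × 21 = 300.7 kips.
Base metal (shear rupture): φR_n = 0.75 × 0.6 × 70 × 0.875 × 21 = 578.8 kips.
Governing: weld metal.

φR_n ≈ 301 kips (weld metal governs)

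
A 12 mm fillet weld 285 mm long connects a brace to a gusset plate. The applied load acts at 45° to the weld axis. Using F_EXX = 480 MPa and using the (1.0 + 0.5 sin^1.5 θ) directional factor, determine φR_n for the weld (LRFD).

t_e = 0.707 × 12 = 8.484 mm; A_we = 8.484 × 285 = 2418 mm².
Directional factor: 1.0 + 0.5 sin^1.5(45°) = 1.297.
F_nw = 0.6 × 480 × 1.297 = 373.6 MPa.
φR_n = 0.75 × 373.6 × 2418 × 10⁻³ = 677.5 kN.

φR_n ≈ 678 kN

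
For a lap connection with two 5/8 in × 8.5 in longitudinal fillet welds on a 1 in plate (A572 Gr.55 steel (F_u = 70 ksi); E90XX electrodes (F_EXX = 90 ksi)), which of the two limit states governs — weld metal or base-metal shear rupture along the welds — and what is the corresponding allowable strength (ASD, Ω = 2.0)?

R_n/Ω ≈ 203 kips (weld metal governs)

t_e = 0.707 × 0.625 = 0.4419 in; L = 17 in.
Weld metal: R_n/Ω = (1/2.0) × 0.6 × 90 × 0.4419 × 17 = 202.8 kips.
Base metal (shear rupture): R_n/Ω = (1/2.0) × 0.6 × 70 × 1 × 17 = 357 kips.
Governing: weld metal.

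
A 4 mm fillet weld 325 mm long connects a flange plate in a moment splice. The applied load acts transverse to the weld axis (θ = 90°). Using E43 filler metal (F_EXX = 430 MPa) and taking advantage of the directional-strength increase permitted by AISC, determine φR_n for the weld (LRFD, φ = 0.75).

t_e = 0.707 × 4 = 2.828 mm; A_we = 2.828 × 325 = 919.1 mm².
Directional factor: 1.0 + 0.5 sin^1.5(90°) = 1.5.
F_nw = 0.6 × 430 × 1.5 = 387 MPa.
φR_n = 0.75 × 387 × 919.1 × 10⁻³ = 266.8 kN.

φR_n ≈ 267 kN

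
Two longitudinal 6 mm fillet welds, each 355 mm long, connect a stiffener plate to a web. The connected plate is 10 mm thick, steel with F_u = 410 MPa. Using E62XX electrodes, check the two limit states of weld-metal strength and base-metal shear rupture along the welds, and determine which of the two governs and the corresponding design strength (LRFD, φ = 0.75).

φR_n ≈ 840 kN (weld metal governs)

E62XX → F_EXX = 620 MPa.
t_e = 0.707 × 6 = 4.242 mm; L = 710 mm.
Weld metal: φR_n = 0.75 × 0.6 × 620 × 4.242 × 710 × 10⁻³ = 840.3 kN.
Base metal (shear rupture): φR_n = 0.75 × 0.6 × 410 × 10 × 710 × 10⁻³ = 1310 kN.
Governing: weld metal.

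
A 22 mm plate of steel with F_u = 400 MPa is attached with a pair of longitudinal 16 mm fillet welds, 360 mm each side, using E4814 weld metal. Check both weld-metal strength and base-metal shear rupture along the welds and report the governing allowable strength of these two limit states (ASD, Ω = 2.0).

E48XX → F_EXX = 480 MPa.
t_e = 0.707 × 16 = 11.31 mm; L = 720 mm.
Weld metal: R_n/Ω = (1/2.0) × 0.6 × 480 × 11.31 × 720 × 10⁻³ = 1173 kN.
Base metal (shear rupture): R_n/Ω = (1/2.0) × 0.6 × 400 × 22 × 720 × 10⁻³ = 1901 kN.
Governing: weld metal.

R_n/Ω ≈ 1170 kN (weld metal governs)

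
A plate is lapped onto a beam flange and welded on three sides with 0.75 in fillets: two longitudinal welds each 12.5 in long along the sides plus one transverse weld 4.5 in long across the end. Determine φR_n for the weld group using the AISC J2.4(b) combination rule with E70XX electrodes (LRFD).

E70XX → F_EXX = 70 ksi.
t_e = 0.707 × 0.75 = 0.5302 in.
R_nwl = 0.6 × 70 × 0.5302 × 25 = 556.8 kip (longitudinal, 2 welds).
R_nwt = 0.6 × 70 × 0.5302 × 4.5 = 100.2 kip (transverse, base value).
(i) R_nwl + R_nwt = 657 kip; (ii) 0.85 R_nwl + 1.5 R_nwt = 623.6 kip.
R_n = max = 657 kip [governs: (i)]; φR_n = 492.7 kip.

φR_n ≈ 493 kip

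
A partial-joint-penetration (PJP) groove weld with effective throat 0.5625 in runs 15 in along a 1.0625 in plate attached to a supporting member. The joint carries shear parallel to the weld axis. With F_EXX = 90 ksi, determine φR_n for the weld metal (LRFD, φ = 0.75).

φR_n ≈ 342 kip

Effective throat (given) t_e = 0.5625 in.
A_we = 0.5625 × 15 = 8.438 in².
F_nw = 0.6 F_EXX = 54 ksi.
φR_n = 0.75 × 54 × 8.438 = 341.7 kip.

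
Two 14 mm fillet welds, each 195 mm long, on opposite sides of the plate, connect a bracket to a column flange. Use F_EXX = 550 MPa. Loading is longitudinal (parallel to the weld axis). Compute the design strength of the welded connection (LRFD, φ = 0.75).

Effective throat t_e = 0.707 × 14 = 9.898 mm.
Total length L = 390 mm; A_we = 9.898 × 390 = 3860 mm².
F_nw = 0.6 F_EXX = 0.6 × 550 = 330 MPa.
φR_n = 0.75 × 330 × 3860 × 10⁻³ = 955.4 kN.

φR_n ≈ 955 kN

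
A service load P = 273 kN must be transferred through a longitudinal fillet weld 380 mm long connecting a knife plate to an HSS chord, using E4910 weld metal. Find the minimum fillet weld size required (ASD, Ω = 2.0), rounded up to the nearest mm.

E49XX → F_EXX = 490 MPa.
Total weld length L = 380 mm.
Required throat t_e = P × Ω / (0.6 F_EXX × L) = 273 × 2.0 / (0.6 × 490 × 380 × 10⁻³) = 4.887 mm.
Required leg w = t_e / 0.707 = 6.913 mm → use 7 mm.

w = 7 mm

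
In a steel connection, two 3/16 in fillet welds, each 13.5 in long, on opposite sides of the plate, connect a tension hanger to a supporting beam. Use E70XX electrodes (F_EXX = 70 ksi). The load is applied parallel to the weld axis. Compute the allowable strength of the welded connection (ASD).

R_n/Ω ≈ 75.2 kips

Effective throat t_e = 0.707 × 0.1875 = 0.1326 in.
Total length L = 27 in; A_we = 0.1326 × 27 = 3.579 in².
F_nw = 0.6 F_EXX = 0.6 × 70 = 42 ksi.
R_n = 42 × 3.579 = 150.3 kips; R_n/Ω = 150.3/2.0 = 75.16 kips.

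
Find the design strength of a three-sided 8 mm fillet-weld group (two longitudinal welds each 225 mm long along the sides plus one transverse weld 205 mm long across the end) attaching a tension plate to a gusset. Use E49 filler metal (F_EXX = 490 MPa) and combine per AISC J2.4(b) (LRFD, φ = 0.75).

t_e = 0.707 × 8 = 5.656 mm.
R_nwl = 0.6 × 490 × 5.656 × 450 × 10⁻³ = 748.3 kN (longitudinal, 2 welds).
R_nwt = 0.6 × 490 × 5.656 × 205 × 10⁻³ = 340.9 kN (transverse, base value).
(i) R_nwl + R_nwt = 1089 kN; (ii) 0.85 R_nwl + 1.5 R_nwt = 1147 kN.
R_n = max = 1147 kN [governs: (ii)]; φR_n = 860.5 kN.

φR_n ≈ 861 kN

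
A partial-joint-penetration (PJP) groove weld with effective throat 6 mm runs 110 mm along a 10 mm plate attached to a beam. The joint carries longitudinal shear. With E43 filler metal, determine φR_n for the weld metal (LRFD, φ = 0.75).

E43XX → F_EXX = 430 MPa.
Effective throat (given) t_e = 6 mm.
A_we = 6 × 110 = 660 mm².
F_nw = 0.6 F_EXX = 258 MPa.
φR_n = 0.75 × 258 × 660 × 10⁻³ = 127.7 kN.

φR_n ≈ 128 kN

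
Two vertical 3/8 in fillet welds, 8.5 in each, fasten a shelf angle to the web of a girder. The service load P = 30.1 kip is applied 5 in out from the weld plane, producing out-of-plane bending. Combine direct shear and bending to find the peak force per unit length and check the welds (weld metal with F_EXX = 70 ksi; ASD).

L_w = 2 × 8.5 = 17 in; section modulus (unit throat) S = 2 × L²/6 = 24.08 in².
Direct shear f_v = P/L_w = 30.1/17 = 1.771 kip/in.
Moment M = P × e = 30.1 × 5 = 150.5 kip·in; bending f_b = M/S = 6.249 kip/in.
f_max = √(f_v² + f_b²) = √(1.771² + 6.249²) = 6.495 kip/in.
r_n/Ω = (1/2.0) × 0.6 × 70 × (0.707 × 0.375) = 5.568 kip/in → NOT adequate.

f_max ≈ 6.5 kip/in; NOT adequate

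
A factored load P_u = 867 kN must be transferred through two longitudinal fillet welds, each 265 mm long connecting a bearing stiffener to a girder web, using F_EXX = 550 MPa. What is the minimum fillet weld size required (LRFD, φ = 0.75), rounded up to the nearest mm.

Total weld length L = 530 mm.
Required throat t_e = P_u / (φ × 0.6 F_EXX × L) = 867 / (0.75 × 0.6 × 550 × 530 × 10⁻³) = 6.609 mm.
Required leg w = t_e / 0.707 = 9.349 mm → use 10 mm.

w = 10 mm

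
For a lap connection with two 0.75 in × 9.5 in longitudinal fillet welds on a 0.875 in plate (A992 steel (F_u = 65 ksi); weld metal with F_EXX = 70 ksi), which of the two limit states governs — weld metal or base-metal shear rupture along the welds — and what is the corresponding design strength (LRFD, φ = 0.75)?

φR_n ≈ 317 kips (weld metal governs)

t_e = 0.707 × 0.75 = 0.5302 in; L = 19 in.
Weld metal: φR_n = 0.75 × 0.6 × 70 × 0.5302 × 19 = 317.4 kips.
Base metal (shear rupture): φR_n = 0.75 × 0.6 × 65 × 0.875 × 19 = 486.3 kips.
Governing: weld metal.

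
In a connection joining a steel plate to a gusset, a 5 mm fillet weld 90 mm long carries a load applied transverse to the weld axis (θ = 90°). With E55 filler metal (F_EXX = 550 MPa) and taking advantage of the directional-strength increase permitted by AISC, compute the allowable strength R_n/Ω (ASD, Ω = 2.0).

R_n/Ω ≈ 78.7 kN

t_e = 0.707 × 5 = 3.535 mm; A_we = 3.535 × 90 = 318.1 mm².
Directional factor: 1.0 + 0.5 sin^1.5(90°) = 1.5.
F_nw = 0.6 × 550 × 1.5 = 495 MPa.
R_n/Ω = (495 × 318.1) / 2.0 × 10⁻³ = 78.74 kN.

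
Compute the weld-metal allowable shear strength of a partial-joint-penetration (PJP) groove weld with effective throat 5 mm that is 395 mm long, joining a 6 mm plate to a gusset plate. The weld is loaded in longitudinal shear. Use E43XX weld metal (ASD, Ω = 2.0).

R_n/Ω ≈ 255 kN

E43XX → F_EXX = 430 MPa.
Effective throat (given) t_e = 5 mm.
A_we = 5 × 395 = 1975 mm².
F_nw = 0.6 F_EXX = 258 MPa.
R_n/Ω = (258 × 1975) / 2.0 × 10⁻³ = 254.8 kN.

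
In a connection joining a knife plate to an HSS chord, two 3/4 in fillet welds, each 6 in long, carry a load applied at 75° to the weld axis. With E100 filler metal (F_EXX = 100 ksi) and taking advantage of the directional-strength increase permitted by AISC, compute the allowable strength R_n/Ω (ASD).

t_e = 0.707 × 0.75 = 0.5302 in; A_we = 0.5302 × 12 = 6.363 in².
Directional factor: 1.0 + 0.5 sin^1.5(75°) = 1.475.
F_nw = 0.6 × 100 × 1.475 = 88.48 ksi.
R_n/Ω = (88.48 × 6.363) / 2.0 = 281.5 kips.

R_n/Ω ≈ 281 kips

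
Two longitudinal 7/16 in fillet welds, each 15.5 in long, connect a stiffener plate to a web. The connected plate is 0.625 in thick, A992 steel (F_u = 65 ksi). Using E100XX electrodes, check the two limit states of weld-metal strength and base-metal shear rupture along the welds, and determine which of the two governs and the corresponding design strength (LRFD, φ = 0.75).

E100XX → F_EXX = 100 ksi.
t_e = 0.707 × 0.4375 = 0.3093 in; L = 31 in.
Weld metal: φR_n = 0.75 × 0.6 × 100 × 0.3093 × 31 = 431.5 kip.
Base metal (shear rupture): φR_n = 0.75 × 0.6 × 65 × 0.625 × 31 = 566.7 kip.
Governing: weld metal.

φR_n ≈ 431 kip (weld metal governs)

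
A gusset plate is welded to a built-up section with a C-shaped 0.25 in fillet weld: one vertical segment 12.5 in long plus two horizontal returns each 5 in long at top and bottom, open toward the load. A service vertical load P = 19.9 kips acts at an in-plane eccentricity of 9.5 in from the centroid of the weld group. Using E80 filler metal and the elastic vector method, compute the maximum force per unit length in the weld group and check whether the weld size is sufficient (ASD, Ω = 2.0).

f_max ≈ 2.85 kip/in; adequate

E80XX → F_EXX = 80 ksi.
Total weld length L_w = 22.5 in. Treat welds as unit-width lines.
Centroid: x̄ = 2×5×2.5 / 22.5 = 1.111 in from the vertical weld.
Polar moment about centroid: J = I_x + I_y = [12.5³/12 + 2×5×6.25²] + [12.5×1.111² + 2(5³/12 + 5×1.389²)] = 608.9 in³.
Direct shear f_v = P/L_w = 19.9 / 22.5 = 0.8844 kip/in (vertical).
Torsion M = P·e = 19.9 × 9.5 = 189.05 kip·in.
Critical point at (x, y) = (3.889, 6.25) from centroid. f_tx = M·y/J = 1.94 kip/in; f_ty = M·x/J = 1.207 kip/in.
Resultant f_max = √[f_tx² + (f_v + f_ty)²] = √[1.94² + (0.8844 + 1.207)²] = 2.853 kip/in.
Capacity per unit length: r_n/Ω = (1/2.0) × 0.6 × 80 × (0.707 × 0.25) = 4.242 kip/in.
2.853 ≤ 4.242 → adequate.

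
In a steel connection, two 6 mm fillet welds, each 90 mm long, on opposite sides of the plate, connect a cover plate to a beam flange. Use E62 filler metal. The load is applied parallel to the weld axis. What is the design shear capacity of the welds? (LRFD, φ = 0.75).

φR_n ≈ 213 kN

E62XX → F_EXX = 620 MPa.
Effective throat t_e = 0.707 × 6 = 4.242 mm.
Total length L = 180 mm; A_we = 4.242 × 180 = 763.6 mm².
F_nw = 0.6 F_EXX = 0.6 × 620 = 372 MPa.
φR_n = 0.75 × 372 × 763.6 × 10⁻³ = 213 kN.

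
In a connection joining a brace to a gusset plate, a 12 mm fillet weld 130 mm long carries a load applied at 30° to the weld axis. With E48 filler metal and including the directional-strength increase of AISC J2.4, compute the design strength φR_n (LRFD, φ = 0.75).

E48XX → F_EXX = 480 MPa.
t_e = 0.707 × 12 = 8.484 mm; A_we = 8.484 × 130 = 1103 mm².
Directional factor: 1.0 + 0.5 sin^1.5(30°) = 1.177.
F_nw = 0.6 × 480 × 1.177 = 338.9 MPa.
φR_n = 0.75 × 338.9 × 1103 × 10⁻³ = 280.3 kN.

φR_n ≈ 280 kN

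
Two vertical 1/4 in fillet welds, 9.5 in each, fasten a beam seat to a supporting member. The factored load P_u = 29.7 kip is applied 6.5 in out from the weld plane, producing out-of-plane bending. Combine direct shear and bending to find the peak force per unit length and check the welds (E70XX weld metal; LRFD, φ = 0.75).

E70XX → F_EXX = 70 ksi.
L_w = 2 × 9.5 = 19 in; section modulus (unit throat) S = 2 × L²/6 = 30.08 in².
Direct shear f_v = P/L_w = 29.7/19 = 1.563 kip/in.
Moment M = P × e = 29.7 × 6.5 = 193.05 kip·in; bending f_b = M/S = 6.417 kip/in.
f_max = √(f_v² + f_b²) = √(1.563² + 6.417²) = 6.605 kip/in.
φr_n = 0.75 × 0.6 × 70 × (0.707 × 0.25) = 5.568 kip/in → NOT adequate.

f_max ≈ 6.6 kip/in; NOT adequate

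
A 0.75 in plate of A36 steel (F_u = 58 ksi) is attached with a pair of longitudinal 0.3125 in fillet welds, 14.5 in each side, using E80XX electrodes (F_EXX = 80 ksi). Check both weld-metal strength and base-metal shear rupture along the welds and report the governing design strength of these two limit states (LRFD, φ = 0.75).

t_e = 0.707 × 0.3125 = 0.2209 in; L = 29 in.
Weld metal: φR_n = 0.75 × 0.6 × 80 × 0.2209 × 29 = 230.7 kip.
Base metal (shear rupture): φR_n = 0.75 × 0.6 × 58 × 0.75 × 29 = 567.7 kip.
Governing: weld metal.

φR_n ≈ 231 kip (weld metal governs)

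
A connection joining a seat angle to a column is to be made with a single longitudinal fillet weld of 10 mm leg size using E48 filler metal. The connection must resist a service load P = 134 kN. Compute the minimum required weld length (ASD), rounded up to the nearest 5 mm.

E48XX → F_EXX = 480 MPa.
Throat t_e = 0.707 × 10 = 7.07 mm.
r_n/Ω = (0.6 × 480 × 7.07) / 2.0 = 1018 N/mm = 1.018 kN/mm.
L_req = P / (r_n/Ω) = 134 / 1.018 = 131.6 mm total.
Round up → use L = 135 mm.

L = 135 mm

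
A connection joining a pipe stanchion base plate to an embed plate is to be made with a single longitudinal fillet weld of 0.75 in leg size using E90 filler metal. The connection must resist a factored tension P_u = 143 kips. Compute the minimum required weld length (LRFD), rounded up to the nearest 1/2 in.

E90XX → F_EXX = 90 ksi.
Throat t_e = 0.707 × 0.75 = 0.5302 in.
φr_n = 0.75 × 0.6 × 90 × 0.5302 = 21.48 kips/in.
L_req = P_u / φr_n = 143 / 21.48 = 6.659 in total.
Round up → use L = 7 in.

L = 7 in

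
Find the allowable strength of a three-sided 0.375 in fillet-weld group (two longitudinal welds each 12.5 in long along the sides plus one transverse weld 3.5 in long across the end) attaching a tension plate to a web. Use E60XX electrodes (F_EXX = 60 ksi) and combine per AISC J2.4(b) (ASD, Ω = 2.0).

R_n/Ω ≈ 136 kip

t_e = 0.707 × 0.375 = 0.2651 in.
R_nwl = 0.6 × 60 × 0.2651 × 25 = 238.6 kip (longitudinal, 2 welds).
R_nwt = 0.6 × 60 × 0.2651 × 3.5 = 33.41 kip (transverse, base value).
(i) R_nwl + R_nwt = 272 kip; (ii) 0.85 R_nwl + 1.5 R_nwt = 252.9 kip.
R_n = max = 272 kip [governs: (i)]; R_n/Ω = 136 kip.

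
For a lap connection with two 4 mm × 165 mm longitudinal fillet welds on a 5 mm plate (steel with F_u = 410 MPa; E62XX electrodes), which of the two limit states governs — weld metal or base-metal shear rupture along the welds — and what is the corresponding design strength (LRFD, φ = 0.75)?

φR_n ≈ 260 kN (weld metal governs)

E62XX → F_EXX = 620 MPa.
t_e = 0.707 × 4 = 2.828 mm; L = 330 mm.
Weld metal: φR_n = 0.75 × 0.6 × 620 × 2.828 × 330 × 10⁻³ = 260.4 kN.
Base metal (shear rupture): φR_n = 0.75 × 0.6 × 410 × 5 × 330 × 10⁻³ = 304.4 kN.
Governing: weld metal.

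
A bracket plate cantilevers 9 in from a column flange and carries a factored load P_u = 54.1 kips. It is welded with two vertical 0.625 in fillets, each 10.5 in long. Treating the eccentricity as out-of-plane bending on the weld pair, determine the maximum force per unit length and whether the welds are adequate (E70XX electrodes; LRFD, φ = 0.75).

f_max ≈ 13.5 kip/in; adequate

E70XX → F_EXX = 70 ksi.
L_w = 2 × 10.5 = 21 in; section modulus (unit throat) S = 2 × L²/6 = 36.75 in².
Direct shear f_v = P/L_w = 54.1/21 = 2.576 kip/in.
Moment M = P × e = 54.1 × 9 = 486.9 kip·in; bending f_b = M/S = 13.25 kip/in.
f_max = √(f_v² + f_b²) = √(2.576² + 13.25²) = 13.5 kip/in.
φr_n = 0.75 × 0.6 × 70 × (0.707 × 0.625) = 13.92 kip/in → adequate.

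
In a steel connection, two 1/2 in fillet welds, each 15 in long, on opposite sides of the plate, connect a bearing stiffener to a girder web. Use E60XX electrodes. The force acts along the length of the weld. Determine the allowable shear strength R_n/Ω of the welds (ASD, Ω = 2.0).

E60XX → F_EXX = 60 ksi.
Effective throat t_e = 0.707 × 0.5 = 0.3535 in.
Total length L = 30 in; A_we = 0.3535 × 30 = 10.6 in².
F_nw = 0.6 F_EXX = 0.6 × 60 = 36 ksi.
R_n = 36 × 10.6 = 381.8 kips; R_n/Ω = 381.8/2.0 = 190.9 kips.

R_n/Ω ≈ 191 kips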